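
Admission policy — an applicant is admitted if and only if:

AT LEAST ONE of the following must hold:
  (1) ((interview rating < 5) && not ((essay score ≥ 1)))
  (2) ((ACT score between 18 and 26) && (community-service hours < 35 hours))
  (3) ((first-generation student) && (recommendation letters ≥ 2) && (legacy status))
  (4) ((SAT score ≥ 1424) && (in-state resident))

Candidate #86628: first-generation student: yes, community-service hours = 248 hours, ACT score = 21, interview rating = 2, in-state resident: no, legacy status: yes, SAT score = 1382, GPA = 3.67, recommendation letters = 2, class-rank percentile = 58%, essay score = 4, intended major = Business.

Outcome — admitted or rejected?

Atomic conditions:
  interview rating < 5: 2 < 5 is true
  essay score ≥ 1: 4 ≥ 1 is true
  ACT score between 18 and 26: 21 in [18, 26] is true
  community-service hours < 35 hours: 248 < 35 is false
  first-generation student: yes → true
  recommendation letters ≥ 2: 2 ≥ 2 is true
  legacy status: yes → true
  SAT score ≥ 1424: 1382 ≥ 1424 is false
  in-state resident: no → false
Combine:
[1.2] NOT true = false
[1] true AND false = false
[2] true AND false = false
[3] true AND true AND true = true
[4] false AND false = false
[root] false OR false OR true OR false = true
Overall: true → admitted

Admitted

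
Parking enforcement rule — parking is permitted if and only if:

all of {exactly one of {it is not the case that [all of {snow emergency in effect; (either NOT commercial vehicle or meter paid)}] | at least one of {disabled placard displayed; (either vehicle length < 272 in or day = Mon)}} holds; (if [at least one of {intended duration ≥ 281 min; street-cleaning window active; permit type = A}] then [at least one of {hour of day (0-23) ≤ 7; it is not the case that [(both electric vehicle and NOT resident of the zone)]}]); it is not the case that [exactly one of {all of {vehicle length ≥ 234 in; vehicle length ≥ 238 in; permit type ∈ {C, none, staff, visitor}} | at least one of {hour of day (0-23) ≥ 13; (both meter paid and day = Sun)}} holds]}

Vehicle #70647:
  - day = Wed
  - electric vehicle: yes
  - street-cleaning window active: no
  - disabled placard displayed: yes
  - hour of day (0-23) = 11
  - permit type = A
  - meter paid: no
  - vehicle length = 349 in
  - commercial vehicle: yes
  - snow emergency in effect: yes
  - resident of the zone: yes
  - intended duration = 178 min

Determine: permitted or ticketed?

Ticketed

Atomic conditions:
  snow emergency in effect: yes → true
  NOT commercial vehicle: yes → false
  meter paid: no → false
  disabled placard displayed: yes → true
  vehicle length < 272 in: 349 < 272 is false
  day = Mon: Wed == Mon is false
  intended duration ≥ 281 min: 178 ≥ 281 is false
  street-cleaning window active: no → false
  permit type = A: A == A is true
  hour of day (0-23) ≤ 7: 11 ≤ 7 is false
  electric vehicle: yes → true
  NOT resident of the zone: yes → false
  vehicle length ≥ 234 in: 349 ≥ 234 is true
  vehicle length ≥ 238 in: 349 ≥ 238 is true
  permit type ∈ {C, none, staff, visitor}: A is not in the set → false
  hour of day (0-23) ≥ 13: 11 ≥ 13 is false
  day = Sun: Wed == Sun is false
Combine:
[1.1.1.2] false OR false = false
[1.1.1] true AND false = false
[1.1] NOT false = true
[1.2.2] false OR false = false
[1.2] true OR false = true
[1] exactly-one(true, true) = false
[2.1] false OR false OR true = true
[2.2.2.1] true AND false = false
[2.2.2] NOT false = true
[2.2] false OR true = true
[2] true → true = true
[3.1.1] true AND true AND false = false
[3.1.2.2] false AND false = false
[3.1.2] false OR false = false
[3.1] exactly-one(false, false) = false
[3] NOT false = true
[root] false AND true AND true = false
Overall: false → ticketed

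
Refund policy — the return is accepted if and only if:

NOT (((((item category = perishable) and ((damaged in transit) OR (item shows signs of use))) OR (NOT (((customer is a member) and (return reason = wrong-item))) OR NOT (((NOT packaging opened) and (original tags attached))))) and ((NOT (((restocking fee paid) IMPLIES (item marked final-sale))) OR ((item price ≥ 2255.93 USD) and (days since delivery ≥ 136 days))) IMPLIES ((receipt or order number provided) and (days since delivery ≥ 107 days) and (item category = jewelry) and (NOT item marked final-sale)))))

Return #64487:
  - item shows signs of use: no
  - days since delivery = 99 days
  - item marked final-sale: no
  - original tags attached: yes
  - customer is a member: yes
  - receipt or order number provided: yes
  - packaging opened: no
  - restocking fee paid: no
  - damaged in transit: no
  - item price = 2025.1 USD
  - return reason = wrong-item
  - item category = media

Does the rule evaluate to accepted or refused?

Atomic conditions:
  item category = perishable: media == perishable is false
  damaged in transit: no → false
  item shows signs of use: no → false
  customer is a member: yes → true
  return reason = wrong-item: wrong-item == wrong-item is true
  NOT packaging opened: no → true
  original tags attached: yes → true
  restocking fee paid: no → false
  item marked final-sale: no → false
  item price ≥ 2255.93 USD: 2025.1 ≥ 2255.93 is false
  days since delivery ≥ 136 days: 99 ≥ 136 is false
  receipt or order number provided: yes → true
  days since delivery ≥ 107 days: 99 ≥ 107 is false
  item category = jewelry: media == jewelry is false
  NOT item marked final-sale: no → true
Combine:
[1.1.1.2] false OR false = false
[1.1.1] false AND false = false
[1.1.2.1.1] true AND true = true
[1.1.2.1] NOT true = false
[1.1.2.2.1] true AND true = true
[1.1.2.2] NOT true = false
[1.1.2] false OR false = false
[1.1] false OR false = false
[1.2.1.1.1] false → false (antecedent false ⇒ implication holds) = true
[1.2.1.1] NOT true = false
[1.2.1.2] false AND false = false
[1.2.1] false OR false = false
[1.2.2] true AND false AND false AND true = false
[1.2] false → false (antecedent false ⇒ implication holds) = true
[1] false AND true = false
[root] NOT false = true
Overall: true → accepted

Accepted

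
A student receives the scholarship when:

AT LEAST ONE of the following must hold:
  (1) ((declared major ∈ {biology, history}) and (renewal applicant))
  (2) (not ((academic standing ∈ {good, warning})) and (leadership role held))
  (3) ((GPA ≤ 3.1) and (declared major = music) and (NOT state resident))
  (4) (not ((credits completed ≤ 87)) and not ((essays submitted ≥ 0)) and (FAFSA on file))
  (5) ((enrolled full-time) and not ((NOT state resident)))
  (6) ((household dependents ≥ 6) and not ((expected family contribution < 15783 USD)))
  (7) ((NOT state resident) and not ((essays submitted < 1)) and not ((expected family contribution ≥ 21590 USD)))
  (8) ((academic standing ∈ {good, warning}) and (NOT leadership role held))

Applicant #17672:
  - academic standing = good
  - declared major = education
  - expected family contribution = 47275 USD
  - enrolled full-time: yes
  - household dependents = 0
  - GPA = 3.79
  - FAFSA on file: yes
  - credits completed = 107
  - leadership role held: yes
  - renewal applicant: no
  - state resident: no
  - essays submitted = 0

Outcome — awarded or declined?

Atomic conditions:
  declared major ∈ {biology, history}: education is not in the set → false
  renewal applicant: no → false
  academic standing ∈ {good, warning}: good is in the set → true
  leadership role held: yes → true
  GPA ≤ 3.1: 3.79 ≤ 3.1 is false
  declared major = music: education == music is false
  NOT state resident: no → true
  credits completed ≤ 87: 107 ≤ 87 is false
  essays submitted ≥ 0: 0 ≥ 0 is true
  FAFSA on file: yes → true
  enrolled full-time: yes → true
  household dependents ≥ 6: 0 ≥ 6 is false
  expected family contribution < 15783 USD: 47275 < 15783 is false
  essays submitted < 1: 0 < 1 is true
  expected family contribution ≥ 21590 USD: 47275 ≥ 21590 is true
  NOT leadership role held: yes → false
Combine:
[1] false AND false = false
[2.1] NOT true = false
[2] false AND true = false
[3] false AND false AND true = false
[4.1] NOT false = true
[4.2] NOT true = false
[4] true AND false AND true = false
[5.2] NOT true = false
[5] true AND false = false
[6.2] NOT false = true
[6] false AND true = false
[7.2] NOT true = false
[7.3] NOT true = false
[7] true AND false AND false = false
[8] true AND false = false
[root] false OR false OR false OR false OR false OR false OR false OR false = false
Overall: false → declined

Declined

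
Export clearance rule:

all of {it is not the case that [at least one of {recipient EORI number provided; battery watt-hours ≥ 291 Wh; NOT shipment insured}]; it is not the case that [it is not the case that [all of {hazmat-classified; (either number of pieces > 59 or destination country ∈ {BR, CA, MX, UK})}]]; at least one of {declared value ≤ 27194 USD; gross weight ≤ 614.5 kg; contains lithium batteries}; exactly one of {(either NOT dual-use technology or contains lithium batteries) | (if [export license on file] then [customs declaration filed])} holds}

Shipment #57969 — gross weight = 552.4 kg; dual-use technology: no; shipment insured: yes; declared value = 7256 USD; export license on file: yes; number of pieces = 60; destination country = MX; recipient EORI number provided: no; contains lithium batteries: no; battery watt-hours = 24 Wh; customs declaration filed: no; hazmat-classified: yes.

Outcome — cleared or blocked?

Cleared

Atomic conditions:
  recipient EORI number provided: no → false
  battery watt-hours ≥ 291 Wh: 24 ≥ 291 is false
  NOT shipment insured: yes → false
  hazmat-classified: yes → true
  number of pieces > 59: 60 > 59 is true
  destination country ∈ {BR, CA, MX, UK}: MX is in the set → true
  declared value ≤ 27194 USD: 7256 ≤ 27194 is true
  gross weight ≤ 614.5 kg: 552.4 ≤ 614.5 is true
  contains lithium batteries: no → false
  NOT dual-use technology: no → true
  export license on file: yes → true
  customs declaration filed: no → false
Combine:
[1.1] false OR false OR false = false
[1] NOT false = true
[2.1.1.2] true OR true = true
[2.1.1] true AND true = true
[2.1] NOT true = false
[2] NOT false = true
[3] true OR true OR false = true
[4.1] true OR false = true
[4.2] true → false = false
[4] exactly-one(true, false) = true
[root] true AND true AND true AND true = true
Overall: true → cleared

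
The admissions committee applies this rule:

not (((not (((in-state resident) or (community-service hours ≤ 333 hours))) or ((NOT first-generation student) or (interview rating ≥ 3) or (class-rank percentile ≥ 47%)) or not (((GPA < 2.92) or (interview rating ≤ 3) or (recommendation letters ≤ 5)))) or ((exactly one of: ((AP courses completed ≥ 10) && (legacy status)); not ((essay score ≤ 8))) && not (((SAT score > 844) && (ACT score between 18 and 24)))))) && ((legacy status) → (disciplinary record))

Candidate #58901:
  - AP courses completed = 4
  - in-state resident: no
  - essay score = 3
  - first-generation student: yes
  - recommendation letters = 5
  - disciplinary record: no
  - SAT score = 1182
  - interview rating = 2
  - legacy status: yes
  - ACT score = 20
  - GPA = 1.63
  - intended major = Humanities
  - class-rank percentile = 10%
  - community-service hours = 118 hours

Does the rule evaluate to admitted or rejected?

Atomic conditions:
  in-state resident: no → false
  community-service hours ≤ 333 hours: 118 ≤ 333 is true
  NOT first-generation student: yes → false
  interview rating ≥ 3: 2 ≥ 3 is false
  class-rank percentile ≥ 47%: 10 ≥ 47 is false
  GPA < 2.92: 1.63 < 2.92 is true
  interview rating ≤ 3: 2 ≤ 3 is true
  recommendation letters ≤ 5: 5 ≤ 5 is true
  AP courses completed ≥ 10: 4 ≥ 10 is false
  legacy status: yes → true
  essay score ≤ 8: 3 ≤ 8 is true
  SAT score > 844: 1182 > 844 is true
  ACT score between 18 and 24: 20 in [18, 24] is true
  disciplinary record: no → false
Combine:
[1.1.1.1.1] false OR true = true
[1.1.1.1] NOT true = false
[1.1.1.2] false OR false OR false = false
[1.1.1.3.1] true OR true OR true = true
[1.1.1.3] NOT true = false
[1.1.1] false OR false OR false = false
[1.1.2.1.1] false AND true = false
[1.1.2.1.2] NOT true = false
[1.1.2.1] exactly-one(false, false) = false
[1.1.2.2.1] true AND true = true
[1.1.2.2] NOT true = false
[1.1.2] false AND false = false
[1.1] false OR false = false
[1] NOT false = true
[2] true → false = false
[root] true AND false = false
Overall: false → rejected

Rejected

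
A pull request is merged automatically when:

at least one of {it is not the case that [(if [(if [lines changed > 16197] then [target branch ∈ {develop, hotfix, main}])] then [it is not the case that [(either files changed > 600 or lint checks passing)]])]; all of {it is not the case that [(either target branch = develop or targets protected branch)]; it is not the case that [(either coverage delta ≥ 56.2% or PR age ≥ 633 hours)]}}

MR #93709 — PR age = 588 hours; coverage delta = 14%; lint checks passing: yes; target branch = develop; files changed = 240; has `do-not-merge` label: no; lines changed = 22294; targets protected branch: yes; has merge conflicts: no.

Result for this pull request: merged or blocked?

Atomic conditions:
  lines changed > 16197: 22294 > 16197 is true
  target branch ∈ {develop, hotfix, main}: develop is in the set → true
  files changed > 600: 240 > 600 is false
  lint checks passing: yes → true
  target branch = develop: develop == develop is true
  targets protected branch: yes → true
  coverage delta ≥ 56.2%: 14 ≥ 56.2 is false
  PR age ≥ 633 hours: 588 ≥ 633 is false
Combine:
[1.1.1] true → true = true
[1.1.2.1] false OR true = true
[1.1.2] NOT true = false
[1.1] true → false = false
[1] NOT false = true
[2.1.1] true OR true = true
[2.1] NOT true = false
[2.2.1] false OR false = false
[2.2] NOT false = true
[2] false AND true = false
[root] true OR false = true
Overall: true → merged

Merged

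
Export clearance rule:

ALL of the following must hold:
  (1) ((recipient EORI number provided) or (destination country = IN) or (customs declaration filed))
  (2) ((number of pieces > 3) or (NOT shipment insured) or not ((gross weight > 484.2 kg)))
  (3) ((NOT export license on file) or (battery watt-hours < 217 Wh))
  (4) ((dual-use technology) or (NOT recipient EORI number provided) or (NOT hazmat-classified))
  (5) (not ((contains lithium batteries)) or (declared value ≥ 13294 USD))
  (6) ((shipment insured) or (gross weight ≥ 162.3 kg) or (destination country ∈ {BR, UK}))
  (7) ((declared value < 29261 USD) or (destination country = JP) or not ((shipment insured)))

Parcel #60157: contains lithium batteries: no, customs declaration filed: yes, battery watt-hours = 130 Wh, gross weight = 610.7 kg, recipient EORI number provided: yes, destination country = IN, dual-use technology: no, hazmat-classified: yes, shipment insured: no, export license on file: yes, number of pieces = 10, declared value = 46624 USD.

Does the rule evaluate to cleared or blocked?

Blocked

Atomic conditions:
  recipient EORI number provided: yes → true
  destination country = IN: IN == IN is true
  customs declaration filed: yes → true
  number of pieces > 3: 10 > 3 is true
  NOT shipment insured: no → true
  gross weight > 484.2 kg: 610.7 > 484.2 is true
  NOT export license on file: yes → false
  battery watt-hours < 217 Wh: 130 < 217 is true
  dual-use technology: no → false
  NOT recipient EORI number provided: yes → false
  NOT hazmat-classified: yes → false
  contains lithium batteries: no → false
  declared value ≥ 13294 USD: 46624 ≥ 13294 is true
  shipment insured: no → false
  gross weight ≥ 162.3 kg: 610.7 ≥ 162.3 is true
  destination country ∈ {BR, UK}: IN is not in the set → false
  declared value < 29261 USD: 46624 < 29261 is false
  destination country = JP: IN == JP is false
Combine:
[1] true OR true OR true = true
[2.3] NOT true = false
[2] true OR true OR false = true
[3] false OR true = true
[4] false OR false OR false = false
[5.1] NOT false = true
[5] true OR true = true
[6] false OR true OR false = true
[7.3] NOT false = true
[7] false OR false OR true = true
[root] true AND true AND true AND false AND true AND true AND true = false
Overall: false → blocked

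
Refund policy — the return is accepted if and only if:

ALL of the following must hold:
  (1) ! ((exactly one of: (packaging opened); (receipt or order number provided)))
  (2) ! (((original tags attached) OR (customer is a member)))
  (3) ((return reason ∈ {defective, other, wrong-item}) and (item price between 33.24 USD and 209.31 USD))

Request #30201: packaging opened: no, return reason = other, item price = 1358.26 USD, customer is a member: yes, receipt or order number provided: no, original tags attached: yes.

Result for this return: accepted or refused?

Atomic conditions:
  packaging opened: no → false
  receipt or order number provided: no → false
  original tags attached: yes → true
  customer is a member: yes → true
  return reason ∈ {defective, other, wrong-item}: other is in the set → true
  item price between 33.24 USD and 209.31 USD: 1358.26 in [33.24, 209.31] is false
Combine:
[1.1] exactly-one(false, false) = false
[1] NOT false = true
[2.1] true OR true = true
[2] NOT true = false
[3] true AND false = false
[root] true AND false AND false = false
Overall: false → refused

Refused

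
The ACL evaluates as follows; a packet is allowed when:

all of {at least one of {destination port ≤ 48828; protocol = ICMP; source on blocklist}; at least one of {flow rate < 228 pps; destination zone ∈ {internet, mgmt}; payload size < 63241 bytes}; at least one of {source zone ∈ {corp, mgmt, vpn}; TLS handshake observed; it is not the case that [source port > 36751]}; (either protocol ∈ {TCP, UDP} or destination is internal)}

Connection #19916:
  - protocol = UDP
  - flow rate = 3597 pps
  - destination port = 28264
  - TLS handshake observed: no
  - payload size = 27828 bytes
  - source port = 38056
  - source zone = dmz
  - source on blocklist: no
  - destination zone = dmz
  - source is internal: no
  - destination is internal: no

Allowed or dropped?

Atomic conditions:
  destination port ≤ 48828: 28264 ≤ 48828 is true
  protocol = ICMP: UDP == ICMP is false
  source on blocklist: no → false
  flow rate < 228 pps: 3597 < 228 is false
  destination zone ∈ {internet, mgmt}: dmz is not in the set → false
  payload size < 63241 bytes: 27828 < 63241 is true
  source zone ∈ {corp, mgmt, vpn}: dmz is not in the set → false
  TLS handshake observed: no → false
  source port > 36751: 38056 > 36751 is true
  protocol ∈ {TCP, UDP}: UDP is in the set → true
  destination is internal: no → false
Combine:
[1] true OR false OR false = true
[2] false OR false OR true = true
[3.3] NOT true = false
[3] false OR false OR false = false
[4] true OR false = true
[root] true AND true AND false AND true = false
Overall: false → dropped

Dropped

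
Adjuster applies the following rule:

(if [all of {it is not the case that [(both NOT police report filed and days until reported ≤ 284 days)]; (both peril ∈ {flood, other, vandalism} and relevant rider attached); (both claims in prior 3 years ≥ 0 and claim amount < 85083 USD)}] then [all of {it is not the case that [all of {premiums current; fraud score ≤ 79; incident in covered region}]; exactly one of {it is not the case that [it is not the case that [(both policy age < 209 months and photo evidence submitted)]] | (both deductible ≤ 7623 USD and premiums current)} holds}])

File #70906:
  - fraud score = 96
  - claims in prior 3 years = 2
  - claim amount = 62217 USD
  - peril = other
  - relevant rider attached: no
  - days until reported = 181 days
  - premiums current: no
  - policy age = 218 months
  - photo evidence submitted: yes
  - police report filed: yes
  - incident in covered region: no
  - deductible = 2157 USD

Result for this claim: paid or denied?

Atomic conditions:
  NOT police report filed: yes → false
  days until reported ≤ 284 days: 181 ≤ 284 is true
  peril ∈ {flood, other, vandalism}: other is in the set → true
  relevant rider attached: no → false
  claims in prior 3 years ≥ 0: 2 ≥ 0 is true
  claim amount < 85083 USD: 62217 < 85083 is true
  premiums current: no → false
  fraud score ≤ 79: 96 ≤ 79 is false
  incident in covered region: no → false
  policy age < 209 months: 218 < 209 is false
  photo evidence submitted: yes → true
  deductible ≤ 7623 USD: 2157 ≤ 7623 is true
Combine:
[1.1.1] false AND true = false
[1.1] NOT false = true
[1.2] true AND false = false
[1.3] true AND true = true
[1] true AND false AND true = false
[2.1.1] false AND false AND false = false
[2.1] NOT false = true
[2.2.1.1.1] false AND true = false
[2.2.1.1] NOT false = true
[2.2.1] NOT true = false
[2.2.2] true AND false = false
[2.2] exactly-one(false, false) = false
[2] true AND false = false
[root] false → false (antecedent false ⇒ implication holds) = true
Overall: true → paid

Paid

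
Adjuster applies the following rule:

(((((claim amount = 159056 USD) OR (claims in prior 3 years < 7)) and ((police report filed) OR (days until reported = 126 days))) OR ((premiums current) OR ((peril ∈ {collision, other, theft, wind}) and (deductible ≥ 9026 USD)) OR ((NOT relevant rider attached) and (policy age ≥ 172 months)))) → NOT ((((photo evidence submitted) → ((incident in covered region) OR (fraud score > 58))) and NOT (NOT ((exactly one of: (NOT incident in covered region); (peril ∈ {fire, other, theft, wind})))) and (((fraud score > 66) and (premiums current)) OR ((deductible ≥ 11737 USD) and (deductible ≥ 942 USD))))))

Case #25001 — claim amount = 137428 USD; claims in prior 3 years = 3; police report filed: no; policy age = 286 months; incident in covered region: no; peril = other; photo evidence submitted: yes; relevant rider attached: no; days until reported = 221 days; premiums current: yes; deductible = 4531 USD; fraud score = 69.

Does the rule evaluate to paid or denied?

Atomic conditions:
  claim amount = 159056 USD: 137428 == 159056 is false
  claims in prior 3 years < 7: 3 < 7 is true
  police report filed: no → false
  days until reported = 126 days: 221 == 126 is false
  premiums current: yes → true
  peril ∈ {collision, other, theft, wind}: other is in the set → true
  deductible ≥ 9026 USD: 4531 ≥ 9026 is false
  NOT relevant rider attached: no → true
  policy age ≥ 172 months: 286 ≥ 172 is true
  photo evidence submitted: yes → true
  incident in covered region: no → false
  fraud score > 58: 69 > 58 is true
  NOT incident in covered region: no → true
  peril ∈ {fire, other, theft, wind}: other is in the set → true
  fraud score > 66: 69 > 66 is true
  deductible ≥ 11737 USD: 4531 ≥ 11737 is false
  deductible ≥ 942 USD: 4531 ≥ 942 is true
Combine:
[1.1.1] false OR true = true
[1.1.2] false OR false = false
[1.1] true AND false = false
[1.2.2] true AND false = false
[1.2.3] true AND true = true
[1.2] true OR false OR true = true
[1] false OR true = true
[2.1.1.2] false OR true = true
[2.1.1] true → true = true
[2.1.2.1.1] exactly-one(true, true) = false
[2.1.2.1] NOT false = true
[2.1.2] NOT true = false
[2.1.3.1] true AND true = true
[2.1.3.2] false AND true = false
[2.1.3] true OR false = true
[2.1] true AND false AND true = false
[2] NOT false = true
[root] true → true = true
Overall: true → paid

Paid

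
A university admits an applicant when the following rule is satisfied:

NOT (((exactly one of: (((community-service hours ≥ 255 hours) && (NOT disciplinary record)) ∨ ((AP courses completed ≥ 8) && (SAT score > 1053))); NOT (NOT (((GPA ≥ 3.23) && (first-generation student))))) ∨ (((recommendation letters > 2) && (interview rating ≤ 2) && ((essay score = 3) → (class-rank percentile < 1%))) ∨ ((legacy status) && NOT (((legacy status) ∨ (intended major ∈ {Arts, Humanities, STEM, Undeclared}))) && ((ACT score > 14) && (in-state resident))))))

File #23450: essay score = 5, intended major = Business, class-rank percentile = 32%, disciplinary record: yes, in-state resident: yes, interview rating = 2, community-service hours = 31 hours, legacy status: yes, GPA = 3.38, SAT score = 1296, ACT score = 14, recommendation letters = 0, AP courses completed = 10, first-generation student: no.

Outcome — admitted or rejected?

Atomic conditions:
  community-service hours ≥ 255 hours: 31 ≥ 255 is false
  NOT disciplinary record: yes → false
  AP courses completed ≥ 8: 10 ≥ 8 is true
  SAT score > 1053: 1296 > 1053 is true
  GPA ≥ 3.23: 3.38 ≥ 3.23 is true
  first-generation student: no → false
  recommendation letters > 2: 0 > 2 is false
  interview rating ≤ 2: 2 ≤ 2 is true
  essay score = 3: 5 == 3 is false
  class-rank percentile < 1%: 32 < 1 is false
  legacy status: yes → true
  intended major ∈ {Arts, Humanities, STEM, Undeclared}: Business is not in the set → false
  ACT score > 14: 14 > 14 is false
  in-state resident: yes → true
Combine:
[1.1.1.1] false AND false = false
[1.1.1.2] true AND true = true
[1.1.1] false OR true = true
[1.1.2.1.1] true AND false = false
[1.1.2.1] NOT false = true
[1.1.2] NOT true = false
[1.1] exactly-one(true, false) = true
[1.2.1.3] false → false (antecedent false ⇒ implication holds) = true
[1.2.1] false AND true AND true = false
[1.2.2.2.1] true OR false = true
[1.2.2.2] NOT true = false
[1.2.2.3] false AND true = false
[1.2.2] true AND false AND false = false
[1.2] false OR false = false
[1] true OR false = true
[root] NOT true = false
Overall: false → rejected

Rejected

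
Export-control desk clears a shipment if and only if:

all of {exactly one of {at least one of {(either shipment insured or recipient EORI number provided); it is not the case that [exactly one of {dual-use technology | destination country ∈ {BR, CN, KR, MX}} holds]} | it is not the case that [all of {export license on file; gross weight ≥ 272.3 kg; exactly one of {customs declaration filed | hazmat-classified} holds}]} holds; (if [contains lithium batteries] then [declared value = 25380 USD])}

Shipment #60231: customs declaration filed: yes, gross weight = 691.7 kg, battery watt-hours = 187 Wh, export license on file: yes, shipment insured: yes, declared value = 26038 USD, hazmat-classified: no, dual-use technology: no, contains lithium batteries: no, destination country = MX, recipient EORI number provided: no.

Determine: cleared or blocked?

Atomic conditions:
  shipment insured: yes → true
  recipient EORI number provided: no → false
  dual-use technology: no → false
  destination country ∈ {BR, CN, KR, MX}: MX is in the set → true
  export license on file: yes → true
  gross weight ≥ 272.3 kg: 691.7 ≥ 272.3 is true
  customs declaration filed: yes → true
  hazmat-classified: no → false
  contains lithium batteries: no → false
  declared value = 25380 USD: 26038 == 25380 is false
Combine:
[1.1.1] true OR false = true
[1.1.2.1] exactly-one(false, true) = true
[1.1.2] NOT true = false
[1.1] true OR false = true
[1.2.1.3] exactly-one(true, false) = true
[1.2.1] true AND true AND true = true
[1.2] NOT true = false
[1] exactly-one(true, false) = true
[2] false → false (antecedent false ⇒ implication holds) = true
[root] true AND true = true
Overall: true → cleared

Cleared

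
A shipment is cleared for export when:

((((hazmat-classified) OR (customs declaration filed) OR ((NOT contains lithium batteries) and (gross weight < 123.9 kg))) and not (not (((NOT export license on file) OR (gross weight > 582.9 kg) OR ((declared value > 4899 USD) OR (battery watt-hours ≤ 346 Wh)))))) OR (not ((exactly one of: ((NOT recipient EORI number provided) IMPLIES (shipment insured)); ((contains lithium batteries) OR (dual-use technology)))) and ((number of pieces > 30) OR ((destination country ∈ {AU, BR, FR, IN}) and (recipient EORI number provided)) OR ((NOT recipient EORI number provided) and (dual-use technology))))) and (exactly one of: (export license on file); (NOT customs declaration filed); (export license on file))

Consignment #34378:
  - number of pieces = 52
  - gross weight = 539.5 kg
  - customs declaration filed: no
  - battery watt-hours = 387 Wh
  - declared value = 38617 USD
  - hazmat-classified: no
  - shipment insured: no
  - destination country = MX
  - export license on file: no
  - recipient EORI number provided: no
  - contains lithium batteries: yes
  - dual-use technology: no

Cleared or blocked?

Blocked

Atomic conditions:
  hazmat-classified: no → false
  customs declaration filed: no → false
  NOT contains lithium batteries: yes → false
  gross weight < 123.9 kg: 539.5 < 123.9 is false
  NOT export license on file: no → true
  gross weight > 582.9 kg: 539.5 > 582.9 is false
  declared value > 4899 USD: 38617 > 4899 is true
  battery watt-hours ≤ 346 Wh: 387 ≤ 346 is false
  NOT recipient EORI number provided: no → true
  shipment insured: no → false
  contains lithium batteries: yes → true
  dual-use technology: no → false
  number of pieces > 30: 52 > 30 is true
  destination country ∈ {AU, BR, FR, IN}: MX is not in the set → false
  recipient EORI number provided: no → false
  export license on file: no → false
  NOT customs declaration filed: no → true
Combine:
[1.1.1.3] false AND false = false
[1.1.1] false OR false OR false = false
[1.1.2.1.1.3] true OR false = true
[1.1.2.1.1] true OR false OR true = true
[1.1.2.1] NOT true = false
[1.1.2] NOT false = true
[1.1] false AND true = false
[1.2.1.1.1] true → false = false
[1.2.1.1.2] true OR false = true
[1.2.1.1] exactly-one(false, true) = true
[1.2.1] NOT true = false
[1.2.2.2] false AND false = false
[1.2.2.3] true AND false = false
[1.2.2] true OR false OR false = true
[1.2] false AND true = false
[1] false OR false = false
[2] exactly-one(false, true, false) = true
[root] false AND true = false
Overall: false → blocked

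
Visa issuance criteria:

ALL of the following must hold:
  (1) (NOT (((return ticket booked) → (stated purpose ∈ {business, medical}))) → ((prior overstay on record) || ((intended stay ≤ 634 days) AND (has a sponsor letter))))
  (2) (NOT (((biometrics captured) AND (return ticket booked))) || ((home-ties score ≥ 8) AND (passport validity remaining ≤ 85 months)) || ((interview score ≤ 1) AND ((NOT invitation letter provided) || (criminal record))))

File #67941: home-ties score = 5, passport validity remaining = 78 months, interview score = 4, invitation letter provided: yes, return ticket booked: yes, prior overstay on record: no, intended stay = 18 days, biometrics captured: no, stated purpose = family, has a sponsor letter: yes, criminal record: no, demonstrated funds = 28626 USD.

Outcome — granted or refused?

Atomic conditions:
  return ticket booked: yes → true
  stated purpose ∈ {business, medical}: family is not in the set → false
  prior overstay on record: no → false
  intended stay ≤ 634 days: 18 ≤ 634 is true
  has a sponsor letter: yes → true
  biometrics captured: no → false
  home-ties score ≥ 8: 5 ≥ 8 is false
  passport validity remaining ≤ 85 months: 78 ≤ 85 is true
  interview score ≤ 1: 4 ≤ 1 is false
  NOT invitation letter provided: yes → false
  criminal record: no → false
Combine:
[1.1.1] true → false = false
[1.1] NOT false = true
[1.2.2] true AND true = true
[1.2] false OR true = true
[1] true → true = true
[2.1.1] false AND true = false
[2.1] NOT false = true
[2.2] false AND true = false
[2.3.2] false OR false = false
[2.3] false AND false = false
[2] true OR false OR false = true
[root] true AND true = true
Overall: true → granted

Granted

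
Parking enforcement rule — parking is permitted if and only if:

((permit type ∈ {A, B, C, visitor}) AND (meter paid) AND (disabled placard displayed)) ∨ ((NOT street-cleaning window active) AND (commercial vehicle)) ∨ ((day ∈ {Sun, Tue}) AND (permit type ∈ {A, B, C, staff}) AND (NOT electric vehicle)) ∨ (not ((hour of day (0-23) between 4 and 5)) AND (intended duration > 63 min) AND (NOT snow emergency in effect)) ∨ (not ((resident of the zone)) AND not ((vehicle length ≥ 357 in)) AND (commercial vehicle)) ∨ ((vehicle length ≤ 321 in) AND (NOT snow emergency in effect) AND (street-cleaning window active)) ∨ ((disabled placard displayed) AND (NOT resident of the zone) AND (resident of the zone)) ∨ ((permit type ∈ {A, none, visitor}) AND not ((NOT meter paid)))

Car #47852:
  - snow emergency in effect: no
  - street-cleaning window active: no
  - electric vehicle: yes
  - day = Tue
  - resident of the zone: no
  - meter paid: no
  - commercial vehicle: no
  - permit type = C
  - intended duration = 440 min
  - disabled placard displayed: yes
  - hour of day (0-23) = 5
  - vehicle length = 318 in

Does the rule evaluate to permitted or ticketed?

Ticketed

Atomic conditions:
  permit type ∈ {A, B, C, visitor}: C is in the set → true
  meter paid: no → false
  disabled placard displayed: yes → true
  NOT street-cleaning window active: no → true
  commercial vehicle: no → false
  day ∈ {Sun, Tue}: Tue is in the set → true
  permit type ∈ {A, B, C, staff}: C is in the set → true
  NOT electric vehicle: yes → false
  hour of day (0-23) between 4 and 5: 5 in [4, 5] is true
  intended duration > 63 min: 440 > 63 is true
  NOT snow emergency in effect: no → true
  resident of the zone: no → false
  vehicle length ≥ 357 in: 318 ≥ 357 is false
  vehicle length ≤ 321 in: 318 ≤ 321 is true
  street-cleaning window active: no → false
  NOT resident of the zone: no → true
  permit type ∈ {A, none, visitor}: C is not in the set → false
  NOT meter paid: no → true
Combine:
[1] true AND false AND true = false
[2] true AND false = false
[3] true AND true AND false = false
[4.1] NOT true = false
[4] false AND true AND true = false
[5.1] NOT false = true
[5.2] NOT false = true
[5] true AND true AND false = false
[6] true AND true AND false = false
[7] true AND true AND false = false
[8.2] NOT true = false
[8] false AND false = false
[root] false OR false OR false OR false OR false OR false OR false OR false = false
Overall: false → ticketed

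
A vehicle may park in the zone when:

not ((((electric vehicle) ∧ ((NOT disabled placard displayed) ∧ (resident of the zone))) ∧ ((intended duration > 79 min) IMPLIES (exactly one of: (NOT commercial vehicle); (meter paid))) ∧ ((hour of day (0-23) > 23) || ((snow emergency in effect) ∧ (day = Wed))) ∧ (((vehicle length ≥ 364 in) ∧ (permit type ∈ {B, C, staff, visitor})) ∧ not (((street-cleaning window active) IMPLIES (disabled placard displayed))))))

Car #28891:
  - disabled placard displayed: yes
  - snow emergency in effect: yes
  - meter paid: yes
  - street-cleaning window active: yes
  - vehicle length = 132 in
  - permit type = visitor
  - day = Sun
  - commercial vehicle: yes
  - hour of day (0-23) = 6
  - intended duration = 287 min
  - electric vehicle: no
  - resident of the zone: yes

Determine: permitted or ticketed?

Atomic conditions:
  electric vehicle: no → false
  NOT disabled placard displayed: yes → false
  resident of the zone: yes → true
  intended duration > 79 min: 287 > 79 is true
  NOT commercial vehicle: yes → false
  meter paid: yes → true
  hour of day (0-23) > 23: 6 > 23 is false
  snow emergency in effect: yes → true
  day = Wed: Sun == Wed is false
  vehicle length ≥ 364 in: 132 ≥ 364 is false
  permit type ∈ {B, C, staff, visitor}: visitor is in the set → true
  street-cleaning window active: yes → true
  disabled placard displayed: yes → true
Combine:
[1.1.2] false AND true = false
[1.1] false AND false = false
[1.2.2] exactly-one(false, true) = true
[1.2] true → true = true
[1.3.2] true AND false = false
[1.3] false OR false = false
[1.4.1] false AND true = false
[1.4.2.1] true → true = true
[1.4.2] NOT true = false
[1.4] false AND false = false
[1] false AND true AND false AND false = false
[root] NOT false = true
Overall: true → permitted

Permitted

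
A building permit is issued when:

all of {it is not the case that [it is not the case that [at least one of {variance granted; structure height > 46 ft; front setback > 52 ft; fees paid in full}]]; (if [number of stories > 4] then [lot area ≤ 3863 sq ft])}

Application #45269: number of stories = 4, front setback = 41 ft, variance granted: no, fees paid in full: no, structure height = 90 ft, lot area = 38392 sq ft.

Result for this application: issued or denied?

Atomic conditions:
  variance granted: no → false
  structure height > 46 ft: 90 > 46 is true
  front setback > 52 ft: 41 > 52 is false
  fees paid in full: no → false
  number of stories > 4: 4 > 4 is false
  lot area ≤ 3863 sq ft: 38392 ≤ 3863 is false
Combine:
[1.1.1] false OR true OR false OR false = true
[1.1] NOT true = false
[1] NOT false = true
[2] false → false (antecedent false ⇒ implication holds) = true
[root] true AND true = true
Overall: true → issued

Issued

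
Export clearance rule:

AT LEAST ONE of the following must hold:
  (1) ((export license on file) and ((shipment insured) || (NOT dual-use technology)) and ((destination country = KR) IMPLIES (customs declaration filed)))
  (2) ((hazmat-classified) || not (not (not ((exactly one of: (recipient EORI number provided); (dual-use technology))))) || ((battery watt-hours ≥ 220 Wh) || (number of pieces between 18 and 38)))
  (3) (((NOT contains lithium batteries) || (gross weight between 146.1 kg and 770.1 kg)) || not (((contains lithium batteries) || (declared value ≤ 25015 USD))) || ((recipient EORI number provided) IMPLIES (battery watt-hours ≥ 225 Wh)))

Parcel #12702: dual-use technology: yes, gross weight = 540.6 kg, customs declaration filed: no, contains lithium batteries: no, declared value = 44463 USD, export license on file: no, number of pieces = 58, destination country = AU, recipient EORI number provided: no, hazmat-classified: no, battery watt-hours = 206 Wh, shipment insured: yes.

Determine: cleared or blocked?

Cleared

Atomic conditions:
  export license on file: no → false
  shipment insured: yes → true
  NOT dual-use technology: yes → false
  destination country = KR: AU == KR is false
  customs declaration filed: no → false
  hazmat-classified: no → false
  recipient EORI number provided: no → false
  dual-use technology: yes → true
  battery watt-hours ≥ 220 Wh: 206 ≥ 220 is false
  number of pieces between 18 and 38: 58 in [18, 38] is false
  NOT contains lithium batteries: no → true
  gross weight between 146.1 kg and 770.1 kg: 540.6 in [146.1, 770.1] is true
  contains lithium batteries: no → false
  declared value ≤ 25015 USD: 44463 ≤ 25015 is false
  battery watt-hours ≥ 225 Wh: 206 ≥ 225 is false
Combine:
[1.2] true OR false = true
[1.3] false → false (antecedent false ⇒ implication holds) = true
[1] false AND true AND true = false
[2.2.1.1.1] exactly-one(false, true) = true
[2.2.1.1] NOT true = false
[2.2.1] NOT false = true
[2.2] NOT true = false
[2.3] false OR false = false
[2] false OR false OR false = false
[3.1] true OR true = true
[3.2.1] false OR false = false
[3.2] NOT false = true
[3.3] false → false (antecedent false ⇒ implication holds) = true
[3] true OR true OR true = true
[root] false OR false OR true = true
Overall: true → cleared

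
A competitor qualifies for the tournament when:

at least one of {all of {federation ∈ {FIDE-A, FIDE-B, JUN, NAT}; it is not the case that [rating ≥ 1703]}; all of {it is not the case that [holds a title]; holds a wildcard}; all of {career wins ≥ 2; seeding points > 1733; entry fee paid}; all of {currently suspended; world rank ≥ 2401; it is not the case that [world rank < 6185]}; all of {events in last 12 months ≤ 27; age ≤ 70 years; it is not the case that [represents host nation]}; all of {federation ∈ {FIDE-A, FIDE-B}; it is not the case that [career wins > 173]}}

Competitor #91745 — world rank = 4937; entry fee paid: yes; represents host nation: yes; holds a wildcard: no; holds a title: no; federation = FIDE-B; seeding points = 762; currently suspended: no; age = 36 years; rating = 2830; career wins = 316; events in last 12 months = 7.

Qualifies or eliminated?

Atomic conditions:
  federation ∈ {FIDE-A, FIDE-B, JUN, NAT}: FIDE-B is in the set → true
  rating ≥ 1703: 2830 ≥ 1703 is true
  holds a title: no → false
  holds a wildcard: no → false
  career wins ≥ 2: 316 ≥ 2 is true
  seeding points > 1733: 762 > 1733 is false
  entry fee paid: yes → true
  currently suspended: no → false
  world rank ≥ 2401: 4937 ≥ 2401 is true
  world rank < 6185: 4937 < 6185 is true
  events in last 12 months ≤ 27: 7 ≤ 27 is true
  age ≤ 70 years: 36 ≤ 70 is true
  represents host nation: yes → true
  federation ∈ {FIDE-A, FIDE-B}: FIDE-B is in the set → true
  career wins > 173: 316 > 173 is true
Combine:
[1.2] NOT true = false
[1] true AND false = false
[2.1] NOT false = true
[2] true AND false = false
[3] true AND false AND true = false
[4.3] NOT true = false
[4] false AND true AND false = false
[5.3] NOT true = false
[5] true AND true AND false = false
[6.2] NOT true = false
[6] true AND false = false
[root] false OR false OR false OR false OR false OR false = false
Overall: false → eliminated

Eliminated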